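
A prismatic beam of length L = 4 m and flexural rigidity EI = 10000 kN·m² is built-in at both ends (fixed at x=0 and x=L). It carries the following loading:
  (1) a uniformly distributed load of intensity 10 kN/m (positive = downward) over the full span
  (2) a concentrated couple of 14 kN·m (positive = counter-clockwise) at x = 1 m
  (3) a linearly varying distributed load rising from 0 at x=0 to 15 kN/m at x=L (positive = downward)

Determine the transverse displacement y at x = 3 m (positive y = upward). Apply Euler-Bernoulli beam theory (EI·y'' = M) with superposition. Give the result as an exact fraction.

y(3) = -17/32000 m

Load 1 — uniform load w=10 kN/m over full span:
  y_1 = -wx²(L-x)²/(24EI) = -10·3²·(4-3)²/(24·10000) = -3/8000 m
Load 2 — applied couple M₀=14 kN·m at a=1 m (b=L-a=3):
  y_2 = (R_Ax³/6 - M_Ax²/2 - M₀(x-a)²/2)/EI  [x>a] with R_A=63/16, M_A=-21/8 = ((63/16)·3³/6 - (-21/8)·3²/2 - 14·(3-1)²/2)/10000 = 49/320000 m
Load 3 — triangular load w₀=15 kN/m (0→w₀ over full span):
  y_3 = -w₀x²(L-x)²(x+2L)/(120LEI) = -15·3²·(4-3)²·(3+2·4)/(120·4·10000) = -99/320000 m
Superposition: y = Σ y_i = -17/32000 m ≈ -0.000531 m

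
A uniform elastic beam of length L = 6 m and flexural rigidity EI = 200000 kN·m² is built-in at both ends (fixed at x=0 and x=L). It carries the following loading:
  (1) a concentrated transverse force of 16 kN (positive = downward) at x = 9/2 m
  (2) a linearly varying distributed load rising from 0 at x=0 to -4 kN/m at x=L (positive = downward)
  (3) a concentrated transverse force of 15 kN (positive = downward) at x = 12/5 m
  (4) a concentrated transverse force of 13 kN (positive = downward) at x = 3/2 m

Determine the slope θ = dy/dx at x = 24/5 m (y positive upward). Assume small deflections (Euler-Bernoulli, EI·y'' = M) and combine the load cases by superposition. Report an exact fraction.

θ(24/5) = 2457/40000000 rad

Load 1 — point force P=16 kN at a=9/2 m (b=L-a=3/2):
  θ_1 = Pa²(L-x)(2bL-(3b+a)(L-x))/(2L³EI)  [x>a] = 16·(9/2)²·(6-(24/5))·(2·(3/2)·6-(3·(3/2)+(9/2))·(6-(24/5)))/(2·6³·200000) = 81/2500000 rad
Load 2 — triangular load w₀=-4 kN/m (0→w₀ over full span):
  θ_2 = -w₀(2x(L-x)(L-2x)(x+2L)+x²(L-x)²)/(120LEI) = -(-4)·(2·(24/5)·(6-(24/5))·(6-2·(24/5))·((24/5)+2·6)+(24/5)²·(6-(24/5))²)/(120·6·200000) = -36/1953125 rad
Load 3 — point force P=15 kN at a=12/5 m (b=L-a=18/5):
  θ_3 = Pa²(L-x)(2bL-(3b+a)(L-x))/(2L³EI)  [x>a] = 15·(12/5)²·(6-(24/5))·(2·(18/5)·6-(3·(18/5)+(12/5))·(6-(24/5)))/(2·6³·200000) = 513/15625000 rad
Load 4 — point force P=13 kN at a=3/2 m (b=L-a=9/2):
  θ_4 = Pa²(L-x)(2bL-(3b+a)(L-x))/(2L³EI)  [x>a] = 13·(3/2)²·(6-(24/5))·(2·(9/2)·6-(3·(9/2)+(3/2))·(6-(24/5)))/(2·6³·200000) = 117/8000000 rad
Superposition: θ = Σ θ_i = 2457/40000000 rad ≈ 0.000061 rad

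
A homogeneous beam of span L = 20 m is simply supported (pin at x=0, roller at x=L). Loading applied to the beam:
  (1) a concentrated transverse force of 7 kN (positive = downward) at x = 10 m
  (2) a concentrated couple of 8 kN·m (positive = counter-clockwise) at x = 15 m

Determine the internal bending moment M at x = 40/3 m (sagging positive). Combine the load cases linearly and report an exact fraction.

Load 1 — point force P=7 kN at a=10 m (b=L-a=10):
  M_1 = Pa(L-x)/L  [x>a] = 7·10·(20-(40/3))/20 = 70/3 kN·m
Load 2 — applied couple M₀=8 kN·m at a=15 m (b=L-a=5):
  M_2 = M₀x/L  [x≤a] = 8·(40/3)/20 = 16/3 kN·m
Superposition: M = Σ M_i = 86/3 kN·m ≈ 28.666667 kN·m

M(40/3) = 86/3 kN·m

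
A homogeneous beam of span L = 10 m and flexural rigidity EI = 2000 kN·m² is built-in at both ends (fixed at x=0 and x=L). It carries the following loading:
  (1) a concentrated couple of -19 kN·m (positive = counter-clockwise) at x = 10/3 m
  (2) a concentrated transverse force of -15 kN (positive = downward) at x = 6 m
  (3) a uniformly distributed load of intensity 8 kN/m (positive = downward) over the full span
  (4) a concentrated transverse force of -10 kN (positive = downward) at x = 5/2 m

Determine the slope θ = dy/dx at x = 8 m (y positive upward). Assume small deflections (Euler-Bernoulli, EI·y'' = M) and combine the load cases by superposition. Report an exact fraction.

Load 1 — applied couple M₀=-19 kN·m at a=10/3 m (b=L-a=20/3):
  θ_1 = (R_Ax²/2 - M_Ax - M₀(x-a))/EI  [x>a] with R_A=-38/15, M_A=0 = ((-38/15)·8²/2 - 0·8 - (-19)·(8-(10/3)))/2000 = 19/5000 rad
Load 2 — point force P=-15 kN at a=6 m (b=L-a=4):
  θ_2 = Pa²(L-x)(2bL-(3b+a)(L-x))/(2L³EI)  [x>a] = (-15)·6²·(10-8)·(2·4·10-(3·4+6)·(10-8))/(2·10³·2000) = -297/25000 rad
Load 3 — uniform load w=8 kN/m over full span:
  θ_3 = -wx(L-x)(L-2x)/(12EI) = -8·8·(10-8)·(10-2·8)/(12·2000) = 4/125 rad
Load 4 — point force P=-10 kN at a=5/2 m (b=L-a=15/2):
  θ_4 = Pa²(L-x)(2bL-(3b+a)(L-x))/(2L³EI)  [x>a] = (-10)·(5/2)²·(10-8)·(2·(15/2)·10-(3·(15/2)+(5/2))·(10-8))/(2·10³·2000) = -1/320 rad
Superposition: θ = Σ θ_i = 4159/200000 rad ≈ 0.020795 rad

θ(8) = 4159/200000 rad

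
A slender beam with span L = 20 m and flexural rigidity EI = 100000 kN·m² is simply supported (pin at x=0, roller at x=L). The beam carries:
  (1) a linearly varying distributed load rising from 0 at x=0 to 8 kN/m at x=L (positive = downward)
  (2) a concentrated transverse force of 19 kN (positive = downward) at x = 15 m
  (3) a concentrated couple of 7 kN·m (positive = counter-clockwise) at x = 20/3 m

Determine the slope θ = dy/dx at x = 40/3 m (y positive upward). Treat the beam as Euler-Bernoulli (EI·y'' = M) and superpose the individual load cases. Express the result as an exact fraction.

Load 1 — triangular load w₀=8 kN/m (0→w₀ over full span):
  θ_1 = -w₀(7L⁴-30L²x²+15x⁴)/(360LEI) = -8·(7·20⁴-30·20²·(40/3)²+15·(40/3)⁴)/(360·20·100000) = 182/30375 rad
Load 2 — point force P=19 kN at a=15 m (b=L-a=5):
  θ_2 = -Pb(L²-b²-3x²)/(6LEI)  [x≤a] = -19·5·(20²-5²-3·(40/3)²)/(6·20·100000) = 361/288000 rad
Load 3 — applied couple M₀=7 kN·m at a=20/3 m (b=L-a=40/3):
  θ_3 = (M₀x²/(2L)-M₀(x-a)+C₁)/EI  [x>a] with C₁=M₀(3b²-L²)/(6L)=70/9 = (7·(40/3)²/(2·20)-7·((40/3)-(20/3))+(70/9))/100000 = -7/90000 rad
Superposition: θ = Σ θ_i = 278671/38880000 rad ≈ 0.007167 rad

θ(40/3) = 278671/38880000 rad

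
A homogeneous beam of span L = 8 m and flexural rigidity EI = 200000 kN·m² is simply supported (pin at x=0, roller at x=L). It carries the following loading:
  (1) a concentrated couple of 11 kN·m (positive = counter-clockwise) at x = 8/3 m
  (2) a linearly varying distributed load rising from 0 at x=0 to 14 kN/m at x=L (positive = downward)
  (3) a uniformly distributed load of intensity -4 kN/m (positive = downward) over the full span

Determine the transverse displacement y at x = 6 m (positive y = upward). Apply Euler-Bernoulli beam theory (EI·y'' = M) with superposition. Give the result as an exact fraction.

y(6) = -1943/3600000 m

Load 1 — applied couple M₀=11 kN·m at a=8/3 m (b=L-a=16/3):
  y_1 = (M₀x³/(6L)-M₀(x-a)²/2+C₁x)/EI  [x>a] with C₁=M₀(3b²-L²)/(6L)=44/9 = (11·6³/(6·8)-11·(6-(8/3))²/2+(44/9)·6)/200000 = 319/3600000 m
Load 2 — triangular load w₀=14 kN/m (0→w₀ over full span):
  y_2 = -w₀x(7L⁴-10L²x²+3x⁴)/(360LEI) = -14·6·(7·8⁴-10·8²·6²+3·6⁴)/(360·8·200000) = -833/600000 m
Load 3 — uniform load w=-4 kN/m over full span:
  y_3 = -wx(L³-2Lx²+x³)/(24EI) = -(-4)·6·(8³-2·8·6²+6³)/(24·200000) = 19/25000 m
Superposition: y = Σ y_i = -1943/3600000 m ≈ -0.000540 m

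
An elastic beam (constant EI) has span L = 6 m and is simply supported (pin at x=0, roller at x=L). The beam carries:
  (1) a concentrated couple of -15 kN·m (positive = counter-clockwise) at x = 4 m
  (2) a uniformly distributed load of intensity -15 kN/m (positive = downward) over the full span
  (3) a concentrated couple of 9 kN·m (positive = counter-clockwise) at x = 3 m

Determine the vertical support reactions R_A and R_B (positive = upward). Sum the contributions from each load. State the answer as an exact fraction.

Load 1 — applied couple M₀=-15 kN·m at a=4 m (b=L-a=2):
  R_A = M₀/L = (-15)/6 = -5/2 kN
  R_B = -M₀/L = -(-15)/6 = 5/2 kN
Load 2 — uniform load w=-15 kN/m over full span:
  R_A = wL/2 = (-15)·6/2 = -45 kN
  R_B = wL/2 = (-15)·6/2 = -45 kN
Load 3 — applied couple M₀=9 kN·m at a=3 m (b=L-a=3):
  R_A = M₀/L = 9/6 = 3/2 kN
  R_B = -M₀/L = -9/6 = -3/2 kN
Superposition: R_A = -46 kN, R_B = -44 kN

R_A = -46 kN, R_B = -44 kN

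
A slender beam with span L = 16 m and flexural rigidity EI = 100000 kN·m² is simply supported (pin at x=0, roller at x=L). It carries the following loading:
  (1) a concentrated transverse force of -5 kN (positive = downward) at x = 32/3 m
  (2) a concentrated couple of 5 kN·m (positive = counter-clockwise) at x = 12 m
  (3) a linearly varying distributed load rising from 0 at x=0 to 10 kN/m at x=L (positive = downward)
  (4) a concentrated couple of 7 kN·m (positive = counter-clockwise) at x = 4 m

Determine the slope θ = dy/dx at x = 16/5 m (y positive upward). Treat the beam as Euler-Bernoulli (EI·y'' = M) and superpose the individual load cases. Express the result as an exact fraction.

θ(16/5) = -3048259/506250000 rad

Load 1 — point force P=-5 kN at a=32/3 m (b=L-a=16/3):
  θ_1 = -Pb(L²-b²-3x²)/(6LEI)  [x≤a] = -(-5)·(16/3)·(16²-(16/3)²-3·(16/5)²)/(6·16·100000) = 692/1265625 rad
Load 2 — applied couple M₀=5 kN·m at a=12 m (b=L-a=4):
  θ_2 = (M₀x²/(2L)+C₁)/EI  [x≤a] with C₁=M₀(3b²-L²)/(6L)=-65/6 = (5·(16/5)²/(2·16)+(-65/6))/100000 = -277/3000000 rad
Load 3 — triangular load w₀=10 kN/m (0→w₀ over full span):
  θ_3 = -w₀(7L⁴-30L²x²+15x⁴)/(360LEI) = -10·(7·16⁴-30·16²·(16/5)²+15·(16/5)⁴)/(360·16·100000) = -23296/3515625 rad
Load 4 — applied couple M₀=7 kN·m at a=4 m (b=L-a=12):
  θ_4 = (M₀x²/(2L)+C₁)/EI  [x≤a] with C₁=M₀(3b²-L²)/(6L)=77/6 = (7·(16/5)²/(2·16)+(77/6))/100000 = 2261/15000000 rad
Superposition: θ = Σ θ_i = -3048259/506250000 rad ≈ -0.006021 rad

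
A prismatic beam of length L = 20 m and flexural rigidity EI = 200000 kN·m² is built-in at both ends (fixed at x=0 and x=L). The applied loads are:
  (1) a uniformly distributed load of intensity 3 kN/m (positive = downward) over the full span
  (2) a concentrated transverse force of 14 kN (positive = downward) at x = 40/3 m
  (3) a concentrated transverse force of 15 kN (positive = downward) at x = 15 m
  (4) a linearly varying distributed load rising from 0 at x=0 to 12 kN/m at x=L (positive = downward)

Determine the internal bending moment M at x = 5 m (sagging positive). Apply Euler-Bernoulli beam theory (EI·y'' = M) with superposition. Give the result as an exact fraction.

M(5) = 13015/864 kN·m

Load 1 — uniform load w=3 kN/m over full span:
  M_1 = wLx/2 - wL²/12 - wx²/2 = 3·20·5/2 - 3·20²/12 - 3·5²/2 = 25/2 kN·m
Load 2 — point force P=14 kN at a=40/3 m (b=L-a=20/3):
  M_2 = Pb²(3a+b)x/L³ - Pab²/L²  [x≤a] = 14·(20/3)²·(3·(40/3)+(20/3))·5/20³ - 14·(40/3)·(20/3)²/20² = -70/27 kN·m
Load 3 — point force P=15 kN at a=15 m (b=L-a=5):
  M_3 = Pb²(3a+b)x/L³ - Pab²/L²  [x≤a] = 15·5²·(3·15+5)·5/20³ - 15·15·5²/20² = -75/32 kN·m
Load 4 — triangular load w₀=12 kN/m (0→w₀ over full span):
  M_4 = 3w₀Lx/20 - w₀L²/30 - w₀x³/(6L) = 3·12·20·5/20 - 12·20²/30 - 12·5³/(6·20) = 15/2 kN·m
Superposition: M = Σ M_i = 13015/864 kN·m ≈ 15.063657 kN·m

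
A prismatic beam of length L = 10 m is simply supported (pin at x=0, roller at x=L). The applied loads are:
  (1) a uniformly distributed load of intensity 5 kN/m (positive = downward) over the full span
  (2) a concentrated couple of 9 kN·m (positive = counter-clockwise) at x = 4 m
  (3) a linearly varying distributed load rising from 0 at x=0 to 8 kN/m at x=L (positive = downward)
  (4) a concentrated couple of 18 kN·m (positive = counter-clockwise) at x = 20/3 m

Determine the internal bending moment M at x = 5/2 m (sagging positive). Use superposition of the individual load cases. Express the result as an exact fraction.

Load 1 — uniform load w=5 kN/m over full span:
  M_1 = wx(L-x)/2 = 5·(5/2)·(10-(5/2))/2 = 375/8 kN·m
Load 2 — applied couple M₀=9 kN·m at a=4 m (b=L-a=6):
  M_2 = M₀x/L  [x≤a] = 9·(5/2)/10 = 9/4 kN·m
Load 3 — triangular load w₀=8 kN/m (0→w₀ over full span):
  M_3 = w₀Lx/6 - w₀x³/(6L) = 8·10·(5/2)/6 - 8·(5/2)³/(6·10) = 125/4 kN·m
Load 4 — applied couple M₀=18 kN·m at a=20/3 m (b=L-a=10/3):
  M_4 = M₀x/L  [x≤a] = 18·(5/2)/10 = 9/2 kN·m
Superposition: M = Σ M_i = 679/8 kN·m ≈ 84.875000 kN·m

M(5/2) = 679/8 kN·m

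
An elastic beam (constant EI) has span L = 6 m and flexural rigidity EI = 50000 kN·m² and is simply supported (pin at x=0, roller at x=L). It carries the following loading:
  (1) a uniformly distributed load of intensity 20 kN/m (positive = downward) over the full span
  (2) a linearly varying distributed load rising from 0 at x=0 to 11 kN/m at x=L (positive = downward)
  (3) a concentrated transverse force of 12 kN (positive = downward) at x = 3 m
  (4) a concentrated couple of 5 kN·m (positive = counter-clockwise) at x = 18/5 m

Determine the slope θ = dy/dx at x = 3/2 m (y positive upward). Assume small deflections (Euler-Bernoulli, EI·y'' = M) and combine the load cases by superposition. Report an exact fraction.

θ(3/2) = -230239/64000000 rad

Load 1 — uniform load w=20 kN/m over full span:
  θ_1 = -w(L³-6Lx²+4x³)/(24EI) = -20·(6³-6·6·(3/2)²+4·(3/2)³)/(24·50000) = -99/40000 rad
Load 2 — triangular load w₀=11 kN/m (0→w₀ over full span):
  θ_2 = -w₀(7L⁴-30L²x²+15x⁴)/(360LEI) = -11·(7·6⁴-30·6²·(3/2)²+15·(3/2)⁴)/(360·6·50000) = -43791/64000000 rad
Load 3 — point force P=12 kN at a=3 m (b=L-a=3):
  θ_3 = -Pb(L²-b²-3x²)/(6LEI)  [x≤a] = -12·3·(6²-3²-3·(3/2)²)/(6·6·50000) = -81/200000 rad
Load 4 — applied couple M₀=5 kN·m at a=18/5 m (b=L-a=12/5):
  θ_4 = (M₀x²/(2L)+C₁)/EI  [x≤a] with C₁=M₀(3b²-L²)/(6L)=-13/5 = (5·(3/2)²/(2·6)+(-13/5))/50000 = -133/4000000 rad
Superposition: θ = Σ θ_i = -230239/64000000 rad ≈ -0.003597 rad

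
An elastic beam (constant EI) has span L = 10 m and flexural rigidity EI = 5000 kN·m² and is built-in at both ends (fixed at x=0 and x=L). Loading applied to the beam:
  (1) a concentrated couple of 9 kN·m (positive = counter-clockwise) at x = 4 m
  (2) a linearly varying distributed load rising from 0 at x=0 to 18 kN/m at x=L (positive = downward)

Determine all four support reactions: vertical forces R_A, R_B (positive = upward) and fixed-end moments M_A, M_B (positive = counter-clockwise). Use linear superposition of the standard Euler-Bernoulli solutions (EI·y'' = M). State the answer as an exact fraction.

R_A = 3537/125 kN, M_A = 1527/25 kN·m, R_B = 7713/125 kN, M_B = -2178/25 kN·m

Load 1 — applied couple M₀=9 kN·m at a=4 m (b=L-a=6):
  R_A = 6M₀ab/L³ = 6·9·4·6/10³ = 162/125 kN
  M_A = M₀b(2a-b)/L² = 9·6·(2·4-6)/10² = 27/25 kN·m
  R_B = -6M₀ab/L³ = -6·9·4·6/10³ = -162/125 kN
  M_B = M₀a(2b-a)/L² = 9·4·(2·6-4)/10² = 72/25 kN·m
Load 2 — triangular load w₀=18 kN/m (0→w₀ over full span):
  R_A = 3w₀L/20 = 3·18·10/20 = 27 kN
  M_A = w₀L²/30 = 18·10²/30 = 60 kN·m
  R_B = 7w₀L/20 = 7·18·10/20 = 63 kN
  M_B = -w₀L²/20 = -18·10²/20 = -90 kN·m
Superposition: R_A = 3537/125 kN, M_A = 1527/25 kN·m, R_B = 7713/125 kN, M_B = -2178/25 kN·m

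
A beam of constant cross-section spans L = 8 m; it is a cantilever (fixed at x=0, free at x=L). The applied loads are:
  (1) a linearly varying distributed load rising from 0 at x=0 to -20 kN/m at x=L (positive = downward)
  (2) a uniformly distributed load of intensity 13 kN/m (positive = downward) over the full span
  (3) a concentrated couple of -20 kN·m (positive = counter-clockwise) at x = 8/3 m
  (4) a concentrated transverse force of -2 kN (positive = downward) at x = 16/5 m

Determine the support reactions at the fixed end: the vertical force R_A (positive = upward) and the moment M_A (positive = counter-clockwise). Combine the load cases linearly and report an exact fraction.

R_A = 22 kN, M_A = 44/15 kN·m

Load 1 — triangular load w₀=-20 kN/m (0→w₀ over full span):
  R_A = w₀L/2 = (-20)·8/2 = -80 kN
  M_A = w₀L²/3 = (-20)·8²/3 = -1280/3 kN·m
Load 2 — uniform load w=13 kN/m over full span:
  R_A = wL = 13·8 = 104 kN
  M_A = wL²/2 = 13·8²/2 = 416 kN·m
Load 3 — applied couple M₀=-20 kN·m at a=8/3 m (b=L-a=16/3):
  R_A = 0 kN
  M_A = -M₀ = -(-20) = 20 kN·m
Load 4 — point force P=-2 kN at a=16/5 m (b=L-a=24/5):
  R_A = P = (-2) = -2 kN
  M_A = Pa = (-2)·(16/5) = -32/5 kN·m
Superposition: R_A = 22 kN, M_A = 44/15 kN·m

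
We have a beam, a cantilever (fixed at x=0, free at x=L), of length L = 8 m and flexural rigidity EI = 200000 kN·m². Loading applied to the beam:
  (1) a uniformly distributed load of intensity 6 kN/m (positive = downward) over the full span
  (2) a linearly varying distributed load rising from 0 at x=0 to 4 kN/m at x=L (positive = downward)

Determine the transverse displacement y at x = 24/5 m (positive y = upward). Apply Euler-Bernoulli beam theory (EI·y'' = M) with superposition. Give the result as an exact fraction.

Load 1 — uniform load w=6 kN/m over full span:
  y_1 = -wx²(x²-4Lx+6L²)/(24EI) = -6·(24/5)²·((24/5)²-4·8·(24/5)+6·8²)/(24·200000) = -14256/1953125 m
Load 2 — triangular load w₀=4 kN/m (0→w₀ over full span):
  y_2 = (w₀Lx³/12-w₀L²x²/6-w₀x⁵/(120L))/EI = (4·8·(24/5)³/12-4·8²·(24/5)²/6-4·(24/5)⁵/(120·8))/200000 = -170592/48828125 m
Superposition: y = Σ y_i = -526992/48828125 m ≈ -0.010793 m

y(24/5) = -526992/48828125 m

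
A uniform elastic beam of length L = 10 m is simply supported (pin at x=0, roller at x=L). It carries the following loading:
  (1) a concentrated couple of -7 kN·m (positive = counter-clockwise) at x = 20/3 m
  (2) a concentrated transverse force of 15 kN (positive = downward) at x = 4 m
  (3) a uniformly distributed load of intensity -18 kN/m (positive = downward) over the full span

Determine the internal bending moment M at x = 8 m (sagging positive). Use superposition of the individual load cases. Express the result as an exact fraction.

Load 1 — applied couple M₀=-7 kN·m at a=20/3 m (b=L-a=10/3):
  M_1 = M₀x/L - M₀  [x>a] = (-7)·8/10 - (-7) = 7/5 kN·m
Load 2 — point force P=15 kN at a=4 m (b=L-a=6):
  M_2 = Pa(L-x)/L  [x>a] = 15·4·(10-8)/10 = 12 kN·m
Load 3 — uniform load w=-18 kN/m over full span:
  M_3 = wx(L-x)/2 = (-18)·8·(10-8)/2 = -144 kN·m
Superposition: M = Σ M_i = -653/5 kN·m ≈ -130.600000 kN·m

M(8) = -653/5 kN·m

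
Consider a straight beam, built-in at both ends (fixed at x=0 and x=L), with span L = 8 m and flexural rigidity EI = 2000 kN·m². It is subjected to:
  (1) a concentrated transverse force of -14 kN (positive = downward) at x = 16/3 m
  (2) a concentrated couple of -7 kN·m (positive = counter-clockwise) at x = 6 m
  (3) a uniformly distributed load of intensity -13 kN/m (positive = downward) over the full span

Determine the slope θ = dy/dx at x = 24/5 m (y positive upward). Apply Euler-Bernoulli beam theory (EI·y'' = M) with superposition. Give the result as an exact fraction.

Load 1 — point force P=-14 kN at a=16/3 m (b=L-a=8/3):
  θ_1 = -Pb²x(2aL-(3a+b)x)/(2L³EI)  [x≤a] = -(-14)·(8/3)²·(24/5)·(2·(16/3)·8-(3·(16/3)+(8/3))·(24/5))/(2·8³·2000) = -28/28125 rad
Load 2 — applied couple M₀=-7 kN·m at a=6 m (b=L-a=2):
  θ_2 = (R_Ax²/2 - M_Ax)/EI  [x≤a] with R_A=-63/64, M_A=-35/16 = ((-63/64)·(24/5)²/2 - (-35/16)·(24/5))/2000 = -21/50000 rad
Load 3 — uniform load w=-13 kN/m over full span:
  θ_3 = -wx(L-x)(L-2x)/(12EI) = -(-13)·(24/5)·(8-(24/5))·(8-2·(24/5))/(12·2000) = -208/15625 rad
Superposition: θ = Σ θ_i = -33137/2250000 rad ≈ -0.014728 rad

θ(24/5) = -33137/2250000 rad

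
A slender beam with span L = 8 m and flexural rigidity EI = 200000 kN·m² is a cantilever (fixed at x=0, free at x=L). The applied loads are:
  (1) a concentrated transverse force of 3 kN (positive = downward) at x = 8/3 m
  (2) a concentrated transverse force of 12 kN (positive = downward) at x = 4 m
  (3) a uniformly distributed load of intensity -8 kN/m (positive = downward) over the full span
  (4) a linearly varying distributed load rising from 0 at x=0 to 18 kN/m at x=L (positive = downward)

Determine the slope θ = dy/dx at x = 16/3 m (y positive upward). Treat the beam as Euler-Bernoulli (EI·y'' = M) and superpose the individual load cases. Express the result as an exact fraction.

θ(16/3) = -139/50625 rad

Load 1 — point force P=3 kN at a=8/3 m (b=L-a=16/3):
  θ_1 = -Pa²/(2EI)  [x>a] = -3·(8/3)²/(2·200000) = -1/18750 rad
Load 2 — point force P=12 kN at a=4 m (b=L-a=4):
  θ_2 = -Pa²/(2EI)  [x>a] = -12·4²/(2·200000) = -3/6250 rad
Load 3 — uniform load w=-8 kN/m over full span:
  θ_3 = -wx(x²-3Lx+3L²)/(6EI) = -(-8)·(16/3)·((16/3)²-3·8·(16/3)+3·8²)/(6·200000) = 832/253125 rad
Load 4 — triangular load w₀=18 kN/m (0→w₀ over full span):
  θ_4 = (w₀Lx²/4-w₀L²x/3-w₀x⁴/(24L))/EI = (18·8·(16/3)²/4-18·8²·(16/3)/3-18·(16/3)⁴/(24·8))/200000 = -464/84375 rad
Superposition: θ = Σ θ_i = -139/50625 rad ≈ -0.002746 rad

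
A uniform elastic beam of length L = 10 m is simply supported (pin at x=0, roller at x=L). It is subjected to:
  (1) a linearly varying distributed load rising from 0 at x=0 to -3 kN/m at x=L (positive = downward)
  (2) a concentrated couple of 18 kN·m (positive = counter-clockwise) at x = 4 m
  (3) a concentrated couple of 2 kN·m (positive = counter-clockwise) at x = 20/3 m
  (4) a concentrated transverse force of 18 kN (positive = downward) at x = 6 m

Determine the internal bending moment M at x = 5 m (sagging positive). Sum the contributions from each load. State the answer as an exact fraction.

M(5) = 37/4 kN·m

Load 1 — triangular load w₀=-3 kN/m (0→w₀ over full span):
  M_1 = w₀Lx/6 - w₀x³/(6L) = (-3)·10·5/6 - (-3)·5³/(6·10) = -75/4 kN·m
Load 2 — applied couple M₀=18 kN·m at a=4 m (b=L-a=6):
  M_2 = M₀x/L - M₀  [x>a] = 18·5/10 - 18 = -9 kN·m
Load 3 — applied couple M₀=2 kN·m at a=20/3 m (b=L-a=10/3):
  M_3 = M₀x/L  [x≤a] = 2·5/10 = 1 kN·m
Load 4 — point force P=18 kN at a=6 m (b=L-a=4):
  M_4 = Pbx/L  [x≤a] = 18·4·5/10 = 36 kN·m
Superposition: M = Σ M_i = 37/4 kN·m ≈ 9.250000 kN·m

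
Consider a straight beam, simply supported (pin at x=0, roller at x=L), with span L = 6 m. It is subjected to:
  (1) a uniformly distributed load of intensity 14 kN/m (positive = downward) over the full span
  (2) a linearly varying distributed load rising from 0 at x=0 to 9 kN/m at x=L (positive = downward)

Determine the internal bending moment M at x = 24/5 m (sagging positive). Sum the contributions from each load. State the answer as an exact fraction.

M(24/5) = 6984/125 kN·m

Load 1 — uniform load w=14 kN/m over full span:
  M_1 = wx(L-x)/2 = 14·(24/5)·(6-(24/5))/2 = 1008/25 kN·m
Load 2 — triangular load w₀=9 kN/m (0→w₀ over full span):
  M_2 = w₀Lx/6 - w₀x³/(6L) = 9·6·(24/5)/6 - 9·(24/5)³/(6·6) = 1944/125 kN·m
Superposition: M = Σ M_i = 6984/125 kN·m ≈ 55.872000 kN·m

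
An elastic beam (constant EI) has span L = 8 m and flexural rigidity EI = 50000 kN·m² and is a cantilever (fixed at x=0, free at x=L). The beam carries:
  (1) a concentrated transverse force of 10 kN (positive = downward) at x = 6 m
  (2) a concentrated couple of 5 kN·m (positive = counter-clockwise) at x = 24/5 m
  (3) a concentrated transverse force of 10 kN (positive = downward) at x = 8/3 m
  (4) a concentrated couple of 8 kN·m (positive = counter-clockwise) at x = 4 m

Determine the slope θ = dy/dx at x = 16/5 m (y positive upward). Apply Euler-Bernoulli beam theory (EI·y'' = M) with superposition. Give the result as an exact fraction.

θ(16/5) = -379/140625 rad

Load 1 — point force P=10 kN at a=6 m (b=L-a=2):
  θ_1 = -Px(2a-x)/(2EI)  [x≤a] = -10·(16/5)·(2·6-(16/5))/(2·50000) = -44/15625 rad
Load 2 — applied couple M₀=5 kN·m at a=24/5 m (b=L-a=16/5):
  θ_2 = M₀x/EI  [x≤a] = 5·(16/5)/50000 = 1/3125 rad
Load 3 — point force P=10 kN at a=8/3 m (b=L-a=16/3):
  θ_3 = -Pa²/(2EI)  [x>a] = -10·(8/3)²/(2·50000) = -4/5625 rad
Load 4 — applied couple M₀=8 kN·m at a=4 m (b=L-a=4):
  θ_4 = M₀x/EI  [x≤a] = 8·(16/5)/50000 = 8/15625 rad
Superposition: θ = Σ θ_i = -379/140625 rad ≈ -0.002695 rad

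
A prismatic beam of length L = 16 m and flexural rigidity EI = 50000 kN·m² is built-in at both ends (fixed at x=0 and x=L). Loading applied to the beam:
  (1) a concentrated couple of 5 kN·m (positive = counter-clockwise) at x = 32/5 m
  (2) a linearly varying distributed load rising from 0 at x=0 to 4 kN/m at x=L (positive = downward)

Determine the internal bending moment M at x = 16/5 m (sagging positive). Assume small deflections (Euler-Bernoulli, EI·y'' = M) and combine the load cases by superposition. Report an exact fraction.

M(16/5) = -1477/375 kN·m

Load 1 — applied couple M₀=5 kN·m at a=32/5 m (b=L-a=48/5):
  M_1 = R_Ax - M_A  [x≤a] with R_A=9/20, M_A=3/5 = (9/20)·(16/5) - (3/5) = 21/25 kN·m
Load 2 — triangular load w₀=4 kN/m (0→w₀ over full span):
  M_2 = 3w₀Lx/20 - w₀L²/30 - w₀x³/(6L) = 3·4·16·(16/5)/20 - 4·16²/30 - 4·(16/5)³/(6·16) = -1792/375 kN·m
Superposition: M = Σ M_i = -1477/375 kN·m ≈ -3.938667 kN·m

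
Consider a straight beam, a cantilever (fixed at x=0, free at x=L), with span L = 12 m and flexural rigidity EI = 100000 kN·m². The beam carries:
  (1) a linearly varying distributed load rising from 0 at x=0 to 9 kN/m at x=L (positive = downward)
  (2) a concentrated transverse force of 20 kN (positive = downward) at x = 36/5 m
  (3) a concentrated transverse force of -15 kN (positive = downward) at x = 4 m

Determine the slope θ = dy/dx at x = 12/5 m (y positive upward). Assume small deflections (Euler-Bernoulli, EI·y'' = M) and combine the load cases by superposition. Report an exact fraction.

θ(12/5) = -20889/1953125 rad

Load 1 — triangular load w₀=9 kN/m (0→w₀ over full span):
  θ_1 = (w₀Lx²/4-w₀L²x/3-w₀x⁴/(24L))/EI = (9·12·(12/5)²/4-9·12²·(12/5)/3-9·(12/5)⁴/(24·12))/100000 = -68931/7812500 rad
Load 2 — point force P=20 kN at a=36/5 m (b=L-a=24/5):
  θ_2 = -Px(2a-x)/(2EI)  [x≤a] = -20·(12/5)·(2·(36/5)-(12/5))/(2·100000) = -9/3125 rad
Load 3 — point force P=-15 kN at a=4 m (b=L-a=8):
  θ_3 = -Px(2a-x)/(2EI)  [x≤a] = -(-15)·(12/5)·(2·4-(12/5))/(2·100000) = 63/62500 rad
Superposition: θ = Σ θ_i = -20889/1953125 rad ≈ -0.010695 rad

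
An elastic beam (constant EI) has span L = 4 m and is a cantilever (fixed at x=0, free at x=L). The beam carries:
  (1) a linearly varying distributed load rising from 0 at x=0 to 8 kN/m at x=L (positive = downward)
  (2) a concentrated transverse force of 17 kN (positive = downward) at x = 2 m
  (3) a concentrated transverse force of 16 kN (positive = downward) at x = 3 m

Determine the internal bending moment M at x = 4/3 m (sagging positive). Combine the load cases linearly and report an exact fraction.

M(4/3) = -4870/81 kN·m

Load 1 — triangular load w₀=8 kN/m (0→w₀ over full span):
  M_1 = w₀Lx/2 - w₀L²/3 - w₀x³/(6L) = 8·4·(4/3)/2 - 8·4²/3 - 8·(4/3)³/(6·4) = -1792/81 kN·m
Load 2 — point force P=17 kN at a=2 m (b=L-a=2):
  M_2 = -P(a-x)  [x≤a] = -17·(2-(4/3)) = -34/3 kN·m
Load 3 — point force P=16 kN at a=3 m (b=L-a=1):
  M_3 = -P(a-x)  [x≤a] = -16·(3-(4/3)) = -80/3 kN·m
Superposition: M = Σ M_i = -4870/81 kN·m ≈ -60.123457 kN·m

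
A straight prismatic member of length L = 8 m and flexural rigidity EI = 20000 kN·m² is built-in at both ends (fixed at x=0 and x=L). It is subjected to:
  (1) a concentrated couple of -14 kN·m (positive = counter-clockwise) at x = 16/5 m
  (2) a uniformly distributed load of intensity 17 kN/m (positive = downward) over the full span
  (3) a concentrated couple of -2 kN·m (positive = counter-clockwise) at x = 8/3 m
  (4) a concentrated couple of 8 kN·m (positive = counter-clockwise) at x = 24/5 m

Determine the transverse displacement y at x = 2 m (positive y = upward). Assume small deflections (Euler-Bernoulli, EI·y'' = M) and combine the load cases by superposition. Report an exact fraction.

y(2) = -2377/450000 m

Load 1 — applied couple M₀=-14 kN·m at a=16/5 m (b=L-a=24/5):
  y_1 = (R_Ax³/6 - M_Ax²/2)/EI  [x≤a] with R_A=-63/25, M_A=-42/25 = ((-63/25)·2³/6 - (-42/25)·2²/2)/20000 = 0 m
Load 2 — uniform load w=17 kN/m over full span:
  y_2 = -wx²(L-x)²/(24EI) = -17·2²·(8-2)²/(24·20000) = -51/10000 m
Load 3 — applied couple M₀=-2 kN·m at a=8/3 m (b=L-a=16/3):
  y_3 = (R_Ax³/6 - M_Ax²/2)/EI  [x≤a] with R_A=-1/3, M_A=0 = ((-1/3)·2³/6 - 0·2²/2)/20000 = -1/45000 m
Load 4 — applied couple M₀=8 kN·m at a=24/5 m (b=L-a=16/5):
  y_4 = (R_Ax³/6 - M_Ax²/2)/EI  [x≤a] with R_A=36/25, M_A=64/25 = ((36/25)·2³/6 - (64/25)·2²/2)/20000 = -1/6250 m
Superposition: y = Σ y_i = -2377/450000 m ≈ -0.005282 m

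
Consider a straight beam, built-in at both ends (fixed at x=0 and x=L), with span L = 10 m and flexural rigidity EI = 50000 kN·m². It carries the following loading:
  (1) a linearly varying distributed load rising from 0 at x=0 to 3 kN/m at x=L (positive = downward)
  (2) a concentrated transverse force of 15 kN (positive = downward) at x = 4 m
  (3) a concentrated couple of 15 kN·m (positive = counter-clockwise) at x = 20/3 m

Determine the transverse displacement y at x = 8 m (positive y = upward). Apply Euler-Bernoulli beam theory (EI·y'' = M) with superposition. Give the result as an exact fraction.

Load 1 — triangular load w₀=3 kN/m (0→w₀ over full span):
  y_1 = -w₀x²(L-x)²(x+2L)/(120LEI) = -3·8²·(10-8)²·(8+2·10)/(120·10·50000) = -28/78125 m
Load 2 — point force P=15 kN at a=4 m (b=L-a=6):
  y_2 = -Pa²(L-x)²(3bL-(3b+a)(L-x))/(6L³EI)  [x>a] = -15·4²·(10-8)²·(3·6·10-(3·6+4)·(10-8))/(6·10³·50000) = -34/78125 m
Load 3 — applied couple M₀=15 kN·m at a=20/3 m (b=L-a=10/3):
  y_3 = (R_Ax³/6 - M_Ax²/2 - M₀(x-a)²/2)/EI  [x>a] with R_A=2, M_A=5 = (2·8³/6 - 5·8²/2 - 15·(8-(20/3))²/2)/50000 = -1/18750 m
Superposition: y = Σ y_i = -397/468750 m ≈ -0.000847 m

y(8) = -397/468750 m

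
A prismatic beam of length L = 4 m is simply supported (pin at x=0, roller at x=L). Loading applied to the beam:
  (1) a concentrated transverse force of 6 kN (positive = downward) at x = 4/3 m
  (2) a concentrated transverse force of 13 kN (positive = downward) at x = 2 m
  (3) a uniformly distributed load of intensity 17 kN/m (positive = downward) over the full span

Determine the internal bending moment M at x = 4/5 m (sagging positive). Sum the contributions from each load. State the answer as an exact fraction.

Load 1 — point force P=6 kN at a=4/3 m (b=L-a=8/3):
  M_1 = Pbx/L  [x≤a] = 6·(8/3)·(4/5)/4 = 16/5 kN·m
Load 2 — point force P=13 kN at a=2 m (b=L-a=2):
  M_2 = Pbx/L  [x≤a] = 13·2·(4/5)/4 = 26/5 kN·m
Load 3 — uniform load w=17 kN/m over full span:
  M_3 = wx(L-x)/2 = 17·(4/5)·(4-(4/5))/2 = 544/25 kN·m
Superposition: M = Σ M_i = 754/25 kN·m ≈ 30.160000 kN·m

M(4/5) = 754/25 kN·m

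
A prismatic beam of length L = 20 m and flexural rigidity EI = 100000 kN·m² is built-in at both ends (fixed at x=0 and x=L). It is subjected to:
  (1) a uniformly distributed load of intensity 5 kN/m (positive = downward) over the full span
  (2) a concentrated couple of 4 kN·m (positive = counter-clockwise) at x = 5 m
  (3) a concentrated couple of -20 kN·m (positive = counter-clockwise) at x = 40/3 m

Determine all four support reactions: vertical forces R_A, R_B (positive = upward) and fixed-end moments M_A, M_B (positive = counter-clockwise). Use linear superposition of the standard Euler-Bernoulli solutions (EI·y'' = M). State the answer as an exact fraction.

R_A = 5867/120 kN, M_A = 637/4 kN·m, R_B = 6133/120 kN, M_B = -1985/12 kN·m

Load 1 — uniform load w=5 kN/m over full span:
  R_A = wL/2 = 5·20/2 = 50 kN
  M_A = wL²/12 = 5·20²/12 = 500/3 kN·m
  R_B = wL/2 = 5·20/2 = 50 kN
  M_B = -wL²/12 = -5·20²/12 = -500/3 kN·m
Load 2 — applied couple M₀=4 kN·m at a=5 m (b=L-a=15):
  R_A = 6M₀ab/L³ = 6·4·5·15/20³ = 9/40 kN
  M_A = M₀b(2a-b)/L² = 4·15·(2·5-15)/20² = -3/4 kN·m
  R_B = -6M₀ab/L³ = -6·4·5·15/20³ = -9/40 kN
  M_B = M₀a(2b-a)/L² = 4·5·(2·15-5)/20² = 5/4 kN·m
Load 3 — applied couple M₀=-20 kN·m at a=40/3 m (b=L-a=20/3):
  R_A = 6M₀ab/L³ = 6·(-20)·(40/3)·(20/3)/20³ = -4/3 kN
  M_A = M₀b(2a-b)/L² = (-20)·(20/3)·(2·(40/3)-(20/3))/20² = -20/3 kN·m
  R_B = -6M₀ab/L³ = -6·(-20)·(40/3)·(20/3)/20³ = 4/3 kN
  M_B = M₀a(2b-a)/L² = (-20)·(40/3)·(2·(20/3)-(40/3))/20² = 0 kN·m
Superposition: R_A = 5867/120 kN, M_A = 637/4 kN·m, R_B = 6133/120 kN, M_B = -1985/12 kN·m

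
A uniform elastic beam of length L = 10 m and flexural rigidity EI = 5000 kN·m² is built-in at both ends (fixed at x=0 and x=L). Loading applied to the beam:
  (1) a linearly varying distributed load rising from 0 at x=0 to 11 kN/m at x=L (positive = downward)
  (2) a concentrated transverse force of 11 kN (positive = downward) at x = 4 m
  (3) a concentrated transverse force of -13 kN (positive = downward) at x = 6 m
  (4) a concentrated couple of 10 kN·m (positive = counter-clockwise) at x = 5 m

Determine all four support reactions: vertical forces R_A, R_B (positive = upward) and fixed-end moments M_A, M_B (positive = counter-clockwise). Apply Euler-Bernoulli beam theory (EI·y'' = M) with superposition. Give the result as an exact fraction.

Load 1 — triangular load w₀=11 kN/m (0→w₀ over full span):
  R_A = 3w₀L/20 = 3·11·10/20 = 33/2 kN
  M_A = w₀L²/30 = 11·10²/30 = 110/3 kN·m
  R_B = 7w₀L/20 = 7·11·10/20 = 77/2 kN
  M_B = -w₀L²/20 = -11·10²/20 = -55 kN·m
Load 2 — point force P=11 kN at a=4 m (b=L-a=6):
  R_A = Pb²(3a+b)/L³ = 11·6²·(3·4+6)/10³ = 891/125 kN
  M_A = Pab²/L² = 11·4·6²/10² = 396/25 kN·m
  R_B = Pa²(a+3b)/L³ = 11·4²·(4+3·6)/10³ = 484/125 kN
  M_B = -Pa²b/L² = -11·4²·6/10² = -264/25 kN·m
Load 3 — point force P=-13 kN at a=6 m (b=L-a=4):
  R_A = Pb²(3a+b)/L³ = (-13)·4²·(3·6+4)/10³ = -572/125 kN
  M_A = Pab²/L² = (-13)·6·4²/10² = -312/25 kN·m
  R_B = Pa²(a+3b)/L³ = (-13)·6²·(6+3·4)/10³ = -1053/125 kN
  M_B = -Pa²b/L² = -(-13)·6²·4/10² = 468/25 kN·m
Load 4 — applied couple M₀=10 kN·m at a=5 m (b=L-a=5):
  R_A = 6M₀ab/L³ = 6·10·5·5/10³ = 3/2 kN
  M_A = M₀b(2a-b)/L² = 10·5·(2·5-5)/10² = 5/2 kN·m
  R_B = -6M₀ab/L³ = -6·10·5·5/10³ = -3/2 kN
  M_B = M₀a(2b-a)/L² = 10·5·(2·5-5)/10² = 5/2 kN·m
Superposition: R_A = 2569/125 kN, M_A = 6379/150 kN·m, R_B = 4056/125 kN, M_B = -2217/50 kN·m

R_A = 2569/125 kN, M_A = 6379/150 kN·m, R_B = 4056/125 kN, M_B = -2217/50 kN·m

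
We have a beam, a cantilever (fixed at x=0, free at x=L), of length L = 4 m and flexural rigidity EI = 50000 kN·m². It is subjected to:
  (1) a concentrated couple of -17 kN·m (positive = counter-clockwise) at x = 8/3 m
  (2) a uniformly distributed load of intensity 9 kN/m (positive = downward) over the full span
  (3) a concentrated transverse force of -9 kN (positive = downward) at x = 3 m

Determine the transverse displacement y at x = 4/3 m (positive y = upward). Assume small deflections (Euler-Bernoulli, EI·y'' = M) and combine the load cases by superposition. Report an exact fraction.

y(4/3) = -77/84375 m

Load 1 — applied couple M₀=-17 kN·m at a=8/3 m (b=L-a=4/3):
  y_1 = M₀x²/(2EI)  [x≤a] = (-17)·(4/3)²/(2·50000) = -17/56250 m
Load 2 — uniform load w=9 kN/m over full span:
  y_2 = -wx²(x²-4Lx+6L²)/(24EI) = -9·(4/3)²·((4/3)²-4·4·(4/3)+6·4²)/(24·50000) = -86/84375 m
Load 3 — point force P=-9 kN at a=3 m (b=L-a=1):
  y_3 = -Px²(3a-x)/(6EI)  [x≤a] = -(-9)·(4/3)²·(3·3-(4/3))/(6·50000) = 23/56250 m
Superposition: y = Σ y_i = -77/84375 m ≈ -0.000913 m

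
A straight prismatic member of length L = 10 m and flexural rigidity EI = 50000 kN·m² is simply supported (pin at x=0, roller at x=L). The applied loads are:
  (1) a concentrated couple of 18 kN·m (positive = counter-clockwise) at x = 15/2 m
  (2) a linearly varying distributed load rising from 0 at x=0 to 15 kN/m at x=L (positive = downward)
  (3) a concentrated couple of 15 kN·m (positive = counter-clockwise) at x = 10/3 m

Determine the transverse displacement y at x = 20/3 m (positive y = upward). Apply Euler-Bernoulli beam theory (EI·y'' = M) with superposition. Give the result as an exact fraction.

y(20/3) = -17531/972000 m

Load 1 — applied couple M₀=18 kN·m at a=15/2 m (b=L-a=5/2):
  y_1 = (M₀x³/(6L)+C₁x)/EI  [x≤a] with C₁=M₀(3b²-L²)/(6L)=-195/8 = (18·(20/3)³/(6·10)+(-195/8)·(20/3))/50000 = -53/36000 m
Load 2 — triangular load w₀=15 kN/m (0→w₀ over full span):
  y_2 = -w₀x(7L⁴-10L²x²+3x⁴)/(360LEI) = -15·(20/3)·(7·10⁴-10·10²·(20/3)²+3·(20/3)⁴)/(360·10·50000) = -17/972 m
Load 3 — applied couple M₀=15 kN·m at a=10/3 m (b=L-a=20/3):
  y_3 = (M₀x³/(6L)-M₀(x-a)²/2+C₁x)/EI  [x>a] with C₁=M₀(3b²-L²)/(6L)=25/3 = (15·(20/3)³/(6·10)-15·((20/3)-(10/3))²/2+(25/3)·(20/3))/50000 = 1/1080 m
Superposition: y = Σ y_i = -17531/972000 m ≈ -0.018036 m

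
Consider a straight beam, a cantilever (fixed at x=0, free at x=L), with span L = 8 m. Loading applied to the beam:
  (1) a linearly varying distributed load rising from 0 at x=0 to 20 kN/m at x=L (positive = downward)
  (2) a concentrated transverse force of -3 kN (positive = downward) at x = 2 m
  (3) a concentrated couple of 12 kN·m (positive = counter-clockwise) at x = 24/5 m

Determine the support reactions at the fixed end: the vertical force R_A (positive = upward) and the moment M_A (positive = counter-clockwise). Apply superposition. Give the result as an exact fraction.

R_A = 77 kN, M_A = 1226/3 kN·m

Load 1 — triangular load w₀=20 kN/m (0→w₀ over full span):
  R_A = w₀L/2 = 20·8/2 = 80 kN
  M_A = w₀L²/3 = 20·8²/3 = 1280/3 kN·m
Load 2 — point force P=-3 kN at a=2 m (b=L-a=6):
  R_A = P = (-3) = -3 kN
  M_A = Pa = (-3)·2 = -6 kN·m
Load 3 — applied couple M₀=12 kN·m at a=24/5 m (b=L-a=16/5):
  R_A = 0 kN
  M_A = -M₀ = -12 kN·m
Superposition: R_A = 77 kN, M_A = 1226/3 kN·m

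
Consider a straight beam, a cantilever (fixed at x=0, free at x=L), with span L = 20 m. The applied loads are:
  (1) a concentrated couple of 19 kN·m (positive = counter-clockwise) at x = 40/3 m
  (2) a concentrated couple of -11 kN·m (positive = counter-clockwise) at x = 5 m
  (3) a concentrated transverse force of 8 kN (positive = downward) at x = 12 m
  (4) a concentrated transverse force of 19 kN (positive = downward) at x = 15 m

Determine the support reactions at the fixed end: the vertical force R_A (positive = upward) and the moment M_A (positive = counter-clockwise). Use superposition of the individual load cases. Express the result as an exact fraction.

R_A = 27 kN, M_A = 373 kN·m

Load 1 — applied couple M₀=19 kN·m at a=40/3 m (b=L-a=20/3):
  R_A = 0 kN
  M_A = -M₀ = -19 kN·m
Load 2 — applied couple M₀=-11 kN·m at a=5 m (b=L-a=15):
  R_A = 0 kN
  M_A = -M₀ = -(-11) = 11 kN·m
Load 3 — point force P=8 kN at a=12 m (b=L-a=8):
  R_A = P = 8 kN
  M_A = Pa = 8·12 = 96 kN·m
Load 4 — point force P=19 kN at a=15 m (b=L-a=5):
  R_A = P = 19 kN
  M_A = Pa = 19·15 = 285 kN·m
Superposition: R_A = 27 kN, M_A = 373 kN·m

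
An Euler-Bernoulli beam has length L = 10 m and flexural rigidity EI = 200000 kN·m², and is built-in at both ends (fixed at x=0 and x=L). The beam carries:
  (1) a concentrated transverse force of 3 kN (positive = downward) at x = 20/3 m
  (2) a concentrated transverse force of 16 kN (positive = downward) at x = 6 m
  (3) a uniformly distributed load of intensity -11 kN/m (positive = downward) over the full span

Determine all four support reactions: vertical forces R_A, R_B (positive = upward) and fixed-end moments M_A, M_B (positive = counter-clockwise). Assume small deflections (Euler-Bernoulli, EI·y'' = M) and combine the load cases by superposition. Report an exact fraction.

Load 1 — point force P=3 kN at a=20/3 m (b=L-a=10/3):
  R_A = Pb²(3a+b)/L³ = 3·(10/3)²·(3·(20/3)+(10/3))/10³ = 7/9 kN
  M_A = Pab²/L² = 3·(20/3)·(10/3)²/10² = 20/9 kN·m
  R_B = Pa²(a+3b)/L³ = 3·(20/3)²·((20/3)+3·(10/3))/10³ = 20/9 kN
  M_B = -Pa²b/L² = -3·(20/3)²·(10/3)/10² = -40/9 kN·m
Load 2 — point force P=16 kN at a=6 m (b=L-a=4):
  R_A = Pb²(3a+b)/L³ = 16·4²·(3·6+4)/10³ = 704/125 kN
  M_A = Pab²/L² = 16·6·4²/10² = 384/25 kN·m
  R_B = Pa²(a+3b)/L³ = 16·6²·(6+3·4)/10³ = 1296/125 kN
  M_B = -Pa²b/L² = -16·6²·4/10² = -576/25 kN·m
Load 3 — uniform load w=-11 kN/m over full span:
  R_A = wL/2 = (-11)·10/2 = -55 kN
  M_A = wL²/12 = (-11)·10²/12 = -275/3 kN·m
  R_B = wL/2 = (-11)·10/2 = -55 kN
  M_B = -wL²/12 = -(-11)·10²/12 = 275/3 kN·m
Superposition: R_A = -54664/1125 kN, M_A = -16669/225 kN·m, R_B = -47711/1125 kN, M_B = 14441/225 kN·m

R_A = -54664/1125 kN, M_A = -16669/225 kN·m, R_B = -47711/1125 kN, M_B = 14441/225 kN·m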